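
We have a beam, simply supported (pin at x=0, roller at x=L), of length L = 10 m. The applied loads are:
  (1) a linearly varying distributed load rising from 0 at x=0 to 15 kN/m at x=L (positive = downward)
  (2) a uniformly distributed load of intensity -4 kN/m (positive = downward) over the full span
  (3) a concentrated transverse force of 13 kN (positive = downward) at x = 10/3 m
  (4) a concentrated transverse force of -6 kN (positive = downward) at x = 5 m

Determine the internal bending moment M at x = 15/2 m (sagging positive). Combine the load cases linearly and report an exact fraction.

Load 1 — triangular load w₀=15 kN/m (0→w₀ over full span):
  M_1 = w₀Lx/6 - w₀x³/(6L) = 15·10·(15/2)/6 - 15·(15/2)³/(6·10) = 2625/32 kN·m
Load 2 — uniform load w=-4 kN/m over full span:
  M_2 = wx(L-x)/2 = (-4)·(15/2)·(10-(15/2))/2 = -75/2 kN·m
Load 3 — point force P=13 kN at a=10/3 m (b=L-a=20/3):
  M_3 = Pa(L-x)/L  [x>a] = 13·(10/3)·(10-(15/2))/10 = 65/6 kN·m
Load 4 — point force P=-6 kN at a=5 m (b=L-a=5):
  M_4 = Pa(L-x)/L  [x>a] = (-6)·5·(10-(15/2))/10 = -15/2 kN·m
Superposition: M = Σ M_i = 4595/96 kN·m ≈ 47.864583 kN·m

M(15/2) = 4595/96 kN·m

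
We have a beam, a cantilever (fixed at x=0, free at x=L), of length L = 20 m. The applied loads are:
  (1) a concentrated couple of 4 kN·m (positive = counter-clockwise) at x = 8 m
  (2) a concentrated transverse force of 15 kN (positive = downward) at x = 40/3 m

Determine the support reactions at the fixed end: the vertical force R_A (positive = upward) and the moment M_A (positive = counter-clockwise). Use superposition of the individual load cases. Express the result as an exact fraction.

Load 1 — applied couple M₀=4 kN·m at a=8 m (b=L-a=12):
  R_A = 0 kN
  M_A = -M₀ = -4 kN·m
Load 2 — point force P=15 kN at a=40/3 m (b=L-a=20/3):
  R_A = P = 15 kN
  M_A = Pa = 15·(40/3) = 200 kN·m
Superposition: R_A = 15 kN, M_A = 196 kN·m

R_A = 15 kN, M_A = 196 kN·m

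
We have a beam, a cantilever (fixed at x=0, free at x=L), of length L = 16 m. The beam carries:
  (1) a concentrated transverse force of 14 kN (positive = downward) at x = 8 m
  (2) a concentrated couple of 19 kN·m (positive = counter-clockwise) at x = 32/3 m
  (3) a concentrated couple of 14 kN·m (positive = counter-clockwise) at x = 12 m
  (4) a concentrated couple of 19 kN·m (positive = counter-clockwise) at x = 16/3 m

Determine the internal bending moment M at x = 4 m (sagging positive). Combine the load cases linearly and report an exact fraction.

Load 1 — point force P=14 kN at a=8 m (b=L-a=8):
  M_1 = -P(a-x)  [x≤a] = -14·(8-4) = -56 kN·m
Load 2 — applied couple M₀=19 kN·m at a=32/3 m (b=L-a=16/3):
  M_2 = M₀  [x≤a] = 19 = 19 kN·m
Load 3 — applied couple M₀=14 kN·m at a=12 m (b=L-a=4):
  M_3 = M₀  [x≤a] = 14 = 14 kN·m
Load 4 — applied couple M₀=19 kN·m at a=16/3 m (b=L-a=32/3):
  M_4 = M₀  [x≤a] = 19 = 19 kN·m
Superposition: M = Σ M_i = -4 kN·m ≈ -4.000000 kN·m

M(4) = -4 kN·m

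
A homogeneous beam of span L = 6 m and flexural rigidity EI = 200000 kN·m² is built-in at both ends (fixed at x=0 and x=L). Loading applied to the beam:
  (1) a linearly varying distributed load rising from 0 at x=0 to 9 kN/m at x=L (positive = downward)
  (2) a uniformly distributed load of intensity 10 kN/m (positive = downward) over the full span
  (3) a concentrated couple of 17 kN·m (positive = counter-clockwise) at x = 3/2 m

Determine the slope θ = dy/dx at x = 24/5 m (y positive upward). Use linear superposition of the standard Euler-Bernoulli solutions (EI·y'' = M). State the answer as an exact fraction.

Load 1 — triangular load w₀=9 kN/m (0→w₀ over full span):
  θ_1 = -w₀(2x(L-x)(L-2x)(x+2L)+x²(L-x)²)/(120LEI) = -9·(2·(24/5)·(6-(24/5))·(6-2·(24/5))·((24/5)+2·6)+(24/5)²·(6-(24/5))²)/(120·6·200000) = 81/1953125 rad
Load 2 — uniform load w=10 kN/m over full span:
  θ_2 = -wx(L-x)(L-2x)/(12EI) = -10·(24/5)·(6-(24/5))·(6-2·(24/5))/(12·200000) = 27/312500 rad
Load 3 — applied couple M₀=17 kN·m at a=3/2 m (b=L-a=9/2):
  θ_3 = (R_Ax²/2 - M_Ax - M₀(x-a))/EI  [x>a] with R_A=51/16, M_A=-51/16 = ((51/16)·(24/5)²/2 - (-51/16)·(24/5) - 17·((24/5)-(3/2)))/200000 = -51/2500000 rad
Superposition: θ = Σ θ_i = 6717/62500000 rad ≈ 0.000107 rad

θ(24/5) = 6717/62500000 rad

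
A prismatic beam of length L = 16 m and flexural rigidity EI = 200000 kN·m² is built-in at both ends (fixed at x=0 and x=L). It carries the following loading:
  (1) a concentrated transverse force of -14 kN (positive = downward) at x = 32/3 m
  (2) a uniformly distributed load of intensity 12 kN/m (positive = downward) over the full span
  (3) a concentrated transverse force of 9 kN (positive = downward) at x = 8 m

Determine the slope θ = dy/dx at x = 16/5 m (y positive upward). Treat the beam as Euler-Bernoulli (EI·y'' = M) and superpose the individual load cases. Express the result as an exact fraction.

Load 1 — point force P=-14 kN at a=32/3 m (b=L-a=16/3):
  θ_1 = -Pb²x(2aL-(3a+b)x)/(2L³EI)  [x≤a] = -(-14)·(16/3)²·(16/5)·(2·(32/3)·16-(3·(32/3)+(16/3))·(16/5))/(2·16³·200000) = 364/2109375 rad
Load 2 — uniform load w=12 kN/m over full span:
  θ_2 = -wx(L-x)(L-2x)/(12EI) = -12·(16/5)·(16-(16/5))·(16-2·(16/5))/(12·200000) = -768/390625 rad
Load 3 — point force P=9 kN at a=8 m (b=L-a=8):
  θ_3 = -Pb²x(2aL-(3a+b)x)/(2L³EI)  [x≤a] = -9·8²·(16/5)·(2·8·16-(3·8+8)·(16/5))/(2·16³·200000) = -27/156250 rad
Superposition: θ = Σ θ_i = -41477/21093750 rad ≈ -0.001966 rad

θ(16/5) = -41477/21093750 rad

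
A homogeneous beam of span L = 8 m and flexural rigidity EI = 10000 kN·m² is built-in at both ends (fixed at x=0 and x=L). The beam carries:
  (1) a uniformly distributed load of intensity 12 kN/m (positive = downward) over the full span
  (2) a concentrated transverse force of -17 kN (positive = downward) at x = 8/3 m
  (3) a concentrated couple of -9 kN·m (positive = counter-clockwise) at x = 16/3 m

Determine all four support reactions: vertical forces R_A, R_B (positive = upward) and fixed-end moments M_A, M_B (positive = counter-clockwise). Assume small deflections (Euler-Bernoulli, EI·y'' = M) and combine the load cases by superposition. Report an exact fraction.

R_A = 1831/54 kN, M_A = 1103/27 kN·m, R_B = 2435/54 kN, M_B = -1456/27 kN·m

Load 1 — uniform load w=12 kN/m over full span:
  R_A = wL/2 = 12·8/2 = 48 kN
  M_A = wL²/12 = 12·8²/12 = 64 kN·m
  R_B = wL/2 = 12·8/2 = 48 kN
  M_B = -wL²/12 = -12·8²/12 = -64 kN·m
Load 2 — point force P=-17 kN at a=8/3 m (b=L-a=16/3):
  R_A = Pb²(3a+b)/L³ = (-17)·(16/3)²·(3·(8/3)+(16/3))/8³ = -340/27 kN
  M_A = Pab²/L² = (-17)·(8/3)·(16/3)²/8² = -544/27 kN·m
  R_B = Pa²(a+3b)/L³ = (-17)·(8/3)²·((8/3)+3·(16/3))/8³ = -119/27 kN
  M_B = -Pa²b/L² = -(-17)·(8/3)²·(16/3)/8² = 272/27 kN·m
Load 3 — applied couple M₀=-9 kN·m at a=16/3 m (b=L-a=8/3):
  R_A = 6M₀ab/L³ = 6·(-9)·(16/3)·(8/3)/8³ = -3/2 kN
  M_A = M₀b(2a-b)/L² = (-9)·(8/3)·(2·(16/3)-(8/3))/8² = -3 kN·m
  R_B = -6M₀ab/L³ = -6·(-9)·(16/3)·(8/3)/8³ = 3/2 kN
  M_B = M₀a(2b-a)/L² = (-9)·(16/3)·(2·(8/3)-(16/3))/8² = 0 kN·m
Superposition: R_A = 1831/54 kN, M_A = 1103/27 kN·m, R_B = 2435/54 kN, M_B = -1456/27 kN·m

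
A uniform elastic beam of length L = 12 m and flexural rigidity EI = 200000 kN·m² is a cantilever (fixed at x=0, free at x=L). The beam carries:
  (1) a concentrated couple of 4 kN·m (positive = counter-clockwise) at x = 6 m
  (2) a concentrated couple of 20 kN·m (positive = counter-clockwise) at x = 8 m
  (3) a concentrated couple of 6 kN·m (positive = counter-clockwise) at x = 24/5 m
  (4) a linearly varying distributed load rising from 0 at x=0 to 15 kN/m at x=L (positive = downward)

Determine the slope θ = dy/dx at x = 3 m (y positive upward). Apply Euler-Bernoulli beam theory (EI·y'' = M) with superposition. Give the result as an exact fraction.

θ(3) = -10683/1280000 rad

Load 1 — applied couple M₀=4 kN·m at a=6 m (b=L-a=6):
  θ_1 = M₀x/EI  [x≤a] = 4·3/200000 = 3/50000 rad
Load 2 — applied couple M₀=20 kN·m at a=8 m (b=L-a=4):
  θ_2 = M₀x/EI  [x≤a] = 20·3/200000 = 3/10000 rad
Load 3 — applied couple M₀=6 kN·m at a=24/5 m (b=L-a=36/5):
  θ_3 = M₀x/EI  [x≤a] = 6·3/200000 = 9/100000 rad
Load 4 — triangular load w₀=15 kN/m (0→w₀ over full span):
  θ_4 = (w₀Lx²/4-w₀L²x/3-w₀x⁴/(24L))/EI = (15·12·3²/4-15·12²·3/3-15·3⁴/(24·12))/200000 = -11259/1280000 rad
Superposition: θ = Σ θ_i = -10683/1280000 rad ≈ -0.008346 rad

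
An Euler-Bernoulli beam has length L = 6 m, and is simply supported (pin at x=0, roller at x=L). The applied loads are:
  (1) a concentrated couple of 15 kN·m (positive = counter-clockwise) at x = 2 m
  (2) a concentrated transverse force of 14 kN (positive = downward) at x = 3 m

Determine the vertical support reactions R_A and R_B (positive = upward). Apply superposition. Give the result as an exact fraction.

Load 1 — applied couple M₀=15 kN·m at a=2 m (b=L-a=4):
  R_A = M₀/L = 15/6 = 5/2 kN
  R_B = -M₀/L = -15/6 = -5/2 kN
Load 2 — point force P=14 kN at a=3 m (b=L-a=3):
  R_A = Pb/L = 14·3/6 = 7 kN
  R_B = Pa/L = 14·3/6 = 7 kN
Superposition: R_A = 19/2 kN, R_B = 9/2 kN

R_A = 19/2 kN, R_B = 9/2 kN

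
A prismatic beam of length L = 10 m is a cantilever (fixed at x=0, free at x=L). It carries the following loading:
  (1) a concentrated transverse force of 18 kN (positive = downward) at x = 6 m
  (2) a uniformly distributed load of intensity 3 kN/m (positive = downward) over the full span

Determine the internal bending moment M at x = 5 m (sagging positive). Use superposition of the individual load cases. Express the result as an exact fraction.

Load 1 — point force P=18 kN at a=6 m (b=L-a=4):
  M_1 = -P(a-x)  [x≤a] = -18·(6-5) = -18 kN·m
Load 2 — uniform load w=3 kN/m over full span:
  M_2 = -w(L-x)²/2 = -3·(10-5)²/2 = -75/2 kN·m
Superposition: M = Σ M_i = -111/2 kN·m ≈ -55.500000 kN·m

M(5) = -111/2 kN·m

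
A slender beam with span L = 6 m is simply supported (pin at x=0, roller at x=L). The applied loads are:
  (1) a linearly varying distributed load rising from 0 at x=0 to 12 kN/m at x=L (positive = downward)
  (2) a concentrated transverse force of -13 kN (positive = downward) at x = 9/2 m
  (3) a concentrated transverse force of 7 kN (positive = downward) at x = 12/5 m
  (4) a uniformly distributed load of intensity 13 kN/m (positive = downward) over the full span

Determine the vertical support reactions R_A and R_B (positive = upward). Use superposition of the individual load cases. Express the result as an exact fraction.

R_A = 1039/20 kN, R_B = 1121/20 kN

Load 1 — triangular load w₀=12 kN/m (0→w₀ over full span):
  R_A = w₀L/6 = 12·6/6 = 12 kN
  R_B = w₀L/3 = 12·6/3 = 24 kN
Load 2 — point force P=-13 kN at a=9/2 m (b=L-a=3/2):
  R_A = Pb/L = (-13)·(3/2)/6 = -13/4 kN
  R_B = Pa/L = (-13)·(9/2)/6 = -39/4 kN
Load 3 — point force P=7 kN at a=12/5 m (b=L-a=18/5):
  R_A = Pb/L = 7·(18/5)/6 = 21/5 kN
  R_B = Pa/L = 7·(12/5)/6 = 14/5 kN
Load 4 — uniform load w=13 kN/m over full span:
  R_A = wL/2 = 13·6/2 = 39 kN
  R_B = wL/2 = 13·6/2 = 39 kN
Superposition: R_A = 1039/20 kN, R_B = 1121/20 kN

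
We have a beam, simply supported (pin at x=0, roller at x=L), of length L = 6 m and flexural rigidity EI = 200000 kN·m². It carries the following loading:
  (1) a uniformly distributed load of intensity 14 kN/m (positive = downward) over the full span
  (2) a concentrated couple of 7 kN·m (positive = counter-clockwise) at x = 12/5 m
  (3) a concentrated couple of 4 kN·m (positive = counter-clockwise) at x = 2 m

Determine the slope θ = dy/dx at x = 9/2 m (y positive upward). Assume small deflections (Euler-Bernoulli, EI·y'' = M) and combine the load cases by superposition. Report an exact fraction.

Load 1 — uniform load w=14 kN/m over full span:
  θ_1 = -w(L³-6Lx²+4x³)/(24EI) = -14·(6³-6·6·(9/2)²+4·(9/2)³)/(24·200000) = 693/1600000 rad
Load 2 — applied couple M₀=7 kN·m at a=12/5 m (b=L-a=18/5):
  θ_2 = (M₀x²/(2L)-M₀(x-a)+C₁)/EI  [x>a] with C₁=M₀(3b²-L²)/(6L)=14/25 = (7·(9/2)²/(2·6)-7·((9/2)-(12/5))+(14/25))/200000 = -931/80000000 rad
Load 3 — applied couple M₀=4 kN·m at a=2 m (b=L-a=4):
  θ_3 = (M₀x²/(2L)-M₀(x-a)+C₁)/EI  [x>a] with C₁=M₀(3b²-L²)/(6L)=4/3 = (4·(9/2)²/(2·6)-4·((9/2)-2)+(4/3))/200000 = -23/2400000 rad
Superposition: θ = Σ θ_i = 98857/240000000 rad ≈ 0.000412 rad

θ(9/2) = 98857/240000000 rad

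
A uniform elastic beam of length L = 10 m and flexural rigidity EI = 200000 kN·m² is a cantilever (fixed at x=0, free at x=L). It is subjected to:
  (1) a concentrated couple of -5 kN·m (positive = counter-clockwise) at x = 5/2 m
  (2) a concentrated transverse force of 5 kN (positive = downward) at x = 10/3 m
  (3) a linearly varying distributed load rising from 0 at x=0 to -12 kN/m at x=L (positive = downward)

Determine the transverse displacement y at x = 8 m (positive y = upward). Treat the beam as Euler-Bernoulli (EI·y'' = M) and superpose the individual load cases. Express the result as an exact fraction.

y(8) = 125257541/3240000000 m

Load 1 — applied couple M₀=-5 kN·m at a=5/2 m (b=L-a=15/2):
  y_1 = M₀a(2x-a)/(2EI)  [x>a] = (-5)·(5/2)·(2·8-(5/2))/(2·200000) = -27/64000 m
Load 2 — point force P=5 kN at a=10/3 m (b=L-a=20/3):
  y_2 = -Pa²(3x-a)/(6EI)  [x>a] = -5·(10/3)²·(3·8-(10/3))/(6·200000) = -31/32400 m
Load 3 — triangular load w₀=-12 kN/m (0→w₀ over full span):
  y_3 = (w₀Lx³/12-w₀L²x²/6-w₀x⁵/(120L))/EI = ((-12)·10·8³/12-(-12)·10²·8²/6-(-12)·8⁵/(120·10))/200000 = 3128/78125 m
Superposition: y = Σ y_i = 125257541/3240000000 m ≈ 0.038660 m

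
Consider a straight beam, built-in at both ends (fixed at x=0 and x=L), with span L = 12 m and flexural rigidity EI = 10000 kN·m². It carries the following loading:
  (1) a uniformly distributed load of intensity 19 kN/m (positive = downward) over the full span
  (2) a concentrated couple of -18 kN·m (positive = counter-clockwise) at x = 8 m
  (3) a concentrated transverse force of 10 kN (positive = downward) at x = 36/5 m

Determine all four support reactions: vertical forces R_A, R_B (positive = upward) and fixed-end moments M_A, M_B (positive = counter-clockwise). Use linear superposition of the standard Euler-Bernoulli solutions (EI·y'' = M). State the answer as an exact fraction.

Load 1 — uniform load w=19 kN/m over full span:
  R_A = wL/2 = 19·12/2 = 114 kN
  M_A = wL²/12 = 19·12²/12 = 228 kN·m
  R_B = wL/2 = 19·12/2 = 114 kN
  M_B = -wL²/12 = -19·12²/12 = -228 kN·m
Load 2 — applied couple M₀=-18 kN·m at a=8 m (b=L-a=4):
  R_A = 6M₀ab/L³ = 6·(-18)·8·4/12³ = -2 kN
  M_A = M₀b(2a-b)/L² = (-18)·4·(2·8-4)/12² = -6 kN·m
  R_B = -6M₀ab/L³ = -6·(-18)·8·4/12³ = 2 kN
  M_B = M₀a(2b-a)/L² = (-18)·8·(2·4-8)/12² = 0 kN·m
Load 3 — point force P=10 kN at a=36/5 m (b=L-a=24/5):
  R_A = Pb²(3a+b)/L³ = 10·(24/5)²·(3·(36/5)+(24/5))/12³ = 88/25 kN
  M_A = Pab²/L² = 10·(36/5)·(24/5)²/12² = 288/25 kN·m
  R_B = Pa²(a+3b)/L³ = 10·(36/5)²·((36/5)+3·(24/5))/12³ = 162/25 kN
  M_B = -Pa²b/L² = -10·(36/5)²·(24/5)/12² = -432/25 kN·m
Superposition: R_A = 2888/25 kN, M_A = 5838/25 kN·m, R_B = 3062/25 kN, M_B = -6132/25 kN·m

R_A = 2888/25 kN, M_A = 5838/25 kN·m, R_B = 3062/25 kN, M_B = -6132/25 kN·m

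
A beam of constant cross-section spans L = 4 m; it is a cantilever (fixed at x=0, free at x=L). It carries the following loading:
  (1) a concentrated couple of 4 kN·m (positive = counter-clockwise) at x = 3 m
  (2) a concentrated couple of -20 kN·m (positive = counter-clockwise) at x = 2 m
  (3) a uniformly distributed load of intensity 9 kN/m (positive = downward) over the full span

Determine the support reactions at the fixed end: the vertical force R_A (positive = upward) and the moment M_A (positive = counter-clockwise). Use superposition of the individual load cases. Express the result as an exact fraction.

Load 1 — applied couple M₀=4 kN·m at a=3 m (b=L-a=1):
  R_A = 0 kN
  M_A = -M₀ = -4 kN·m
Load 2 — applied couple M₀=-20 kN·m at a=2 m (b=L-a=2):
  R_A = 0 kN
  M_A = -M₀ = -(-20) = 20 kN·m
Load 3 — uniform load w=9 kN/m over full span:
  R_A = wL = 9·4 = 36 kN
  M_A = wL²/2 = 9·4²/2 = 72 kN·m
Superposition: R_A = 36 kN, M_A = 88 kN·m

R_A = 36 kN, M_A = 88 kN·m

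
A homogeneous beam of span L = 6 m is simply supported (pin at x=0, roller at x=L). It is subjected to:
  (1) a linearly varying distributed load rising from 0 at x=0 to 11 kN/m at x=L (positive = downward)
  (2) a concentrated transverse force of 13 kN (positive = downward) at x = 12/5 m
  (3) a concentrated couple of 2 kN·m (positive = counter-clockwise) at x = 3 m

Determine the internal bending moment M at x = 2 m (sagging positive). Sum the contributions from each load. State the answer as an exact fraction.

Load 1 — triangular load w₀=11 kN/m (0→w₀ over full span):
  M_1 = w₀Lx/6 - w₀x³/(6L) = 11·6·2/6 - 11·2³/(6·6) = 176/9 kN·m
Load 2 — point force P=13 kN at a=12/5 m (b=L-a=18/5):
  M_2 = Pbx/L  [x≤a] = 13·(18/5)·2/6 = 78/5 kN·m
Load 3 — applied couple M₀=2 kN·m at a=3 m (b=L-a=3):
  M_3 = M₀x/L  [x≤a] = 2·2/6 = 2/3 kN·m
Superposition: M = Σ M_i = 1612/45 kN·m ≈ 35.822222 kN·m

M(2) = 1612/45 kN·m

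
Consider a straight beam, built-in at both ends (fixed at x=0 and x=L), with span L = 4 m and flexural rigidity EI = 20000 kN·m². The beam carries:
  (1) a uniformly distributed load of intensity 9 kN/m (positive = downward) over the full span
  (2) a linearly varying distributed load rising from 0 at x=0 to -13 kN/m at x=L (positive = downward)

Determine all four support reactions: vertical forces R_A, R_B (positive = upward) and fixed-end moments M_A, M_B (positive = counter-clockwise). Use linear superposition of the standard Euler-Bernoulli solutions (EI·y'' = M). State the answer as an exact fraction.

Load 1 — uniform load w=9 kN/m over full span:
  R_A = wL/2 = 9·4/2 = 18 kN
  M_A = wL²/12 = 9·4²/12 = 12 kN·m
  R_B = wL/2 = 9·4/2 = 18 kN
  M_B = -wL²/12 = -9·4²/12 = -12 kN·m
Load 2 — triangular load w₀=-13 kN/m (0→w₀ over full span):
  R_A = 3w₀L/20 = 3·(-13)·4/20 = -39/5 kN
  M_A = w₀L²/30 = (-13)·4²/30 = -104/15 kN·m
  R_B = 7w₀L/20 = 7·(-13)·4/20 = -91/5 kN
  M_B = -w₀L²/20 = -(-13)·4²/20 = 52/5 kN·m
Superposition: R_A = 51/5 kN, M_A = 76/15 kN·m, R_B = -1/5 kN, M_B = -8/5 kN·m

R_A = 51/5 kN, M_A = 76/15 kN·m, R_B = -1/5 kN, M_B = -8/5 kN·m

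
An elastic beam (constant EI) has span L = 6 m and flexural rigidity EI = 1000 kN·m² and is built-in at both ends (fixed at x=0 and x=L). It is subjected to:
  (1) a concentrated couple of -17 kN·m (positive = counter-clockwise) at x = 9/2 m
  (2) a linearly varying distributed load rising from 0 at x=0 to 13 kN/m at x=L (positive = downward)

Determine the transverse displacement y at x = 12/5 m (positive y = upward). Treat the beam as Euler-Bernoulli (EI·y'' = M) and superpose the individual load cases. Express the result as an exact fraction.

Load 1 — applied couple M₀=-17 kN·m at a=9/2 m (b=L-a=3/2):
  y_1 = (R_Ax³/6 - M_Ax²/2)/EI  [x≤a] with R_A=-51/16, M_A=-85/16 = ((-51/16)·(12/5)³/6 - (-85/16)·(12/5)²/2)/1000 = 1989/250000 m
Load 2 — triangular load w₀=13 kN/m (0→w₀ over full span):
  y_2 = -w₀x²(L-x)²(x+2L)/(120LEI) = -13·(12/5)²·(6-(12/5))²·((12/5)+2·6)/(120·6·1000) = -37908/1953125 m
Superposition: y = Σ y_i = -357903/31250000 m ≈ -0.011453 m

y(12/5) = -357903/31250000 m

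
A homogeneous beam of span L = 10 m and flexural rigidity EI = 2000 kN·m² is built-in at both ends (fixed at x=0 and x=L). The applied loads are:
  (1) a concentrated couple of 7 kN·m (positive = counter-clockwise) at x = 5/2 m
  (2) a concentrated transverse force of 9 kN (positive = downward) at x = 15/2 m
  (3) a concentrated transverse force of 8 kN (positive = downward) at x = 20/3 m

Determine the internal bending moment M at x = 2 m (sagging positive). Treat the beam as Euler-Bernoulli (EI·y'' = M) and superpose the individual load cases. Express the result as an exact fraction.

M(2) = -427/1440 kN·m

Load 1 — applied couple M₀=7 kN·m at a=5/2 m (b=L-a=15/2):
  M_1 = R_Ax - M_A  [x≤a] with R_A=63/80, M_A=-21/16 = (63/80)·2 - (-21/16) = 231/80 kN·m
Load 2 — point force P=9 kN at a=15/2 m (b=L-a=5/2):
  M_2 = Pb²(3a+b)x/L³ - Pab²/L²  [x≤a] = 9·(5/2)²·(3·(15/2)+(5/2))·2/10³ - 9·(15/2)·(5/2)²/10² = -45/32 kN·m
Load 3 — point force P=8 kN at a=20/3 m (b=L-a=10/3):
  M_3 = Pb²(3a+b)x/L³ - Pab²/L²  [x≤a] = 8·(10/3)²·(3·(20/3)+(10/3))·2/10³ - 8·(20/3)·(10/3)²/10² = -16/9 kN·m
Superposition: M = Σ M_i = -427/1440 kN·m ≈ -0.296528 kN·m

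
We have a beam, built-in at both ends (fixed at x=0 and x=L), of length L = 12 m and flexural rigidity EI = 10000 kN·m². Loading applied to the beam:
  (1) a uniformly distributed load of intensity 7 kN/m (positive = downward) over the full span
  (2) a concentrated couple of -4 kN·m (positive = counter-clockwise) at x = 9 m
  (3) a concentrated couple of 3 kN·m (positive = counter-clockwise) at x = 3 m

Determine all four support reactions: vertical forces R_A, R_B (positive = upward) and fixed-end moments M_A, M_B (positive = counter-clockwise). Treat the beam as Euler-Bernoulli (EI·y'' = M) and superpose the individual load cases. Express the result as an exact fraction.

Load 1 — uniform load w=7 kN/m over full span:
  R_A = wL/2 = 7·12/2 = 42 kN
  M_A = wL²/12 = 7·12²/12 = 84 kN·m
  R_B = wL/2 = 7·12/2 = 42 kN
  M_B = -wL²/12 = -7·12²/12 = -84 kN·m
Load 2 — applied couple M₀=-4 kN·m at a=9 m (b=L-a=3):
  R_A = 6M₀ab/L³ = 6·(-4)·9·3/12³ = -3/8 kN
  M_A = M₀b(2a-b)/L² = (-4)·3·(2·9-3)/12² = -5/4 kN·m
  R_B = -6M₀ab/L³ = -6·(-4)·9·3/12³ = 3/8 kN
  M_B = M₀a(2b-a)/L² = (-4)·9·(2·3-9)/12² = 3/4 kN·m
Load 3 — applied couple M₀=3 kN·m at a=3 m (b=L-a=9):
  R_A = 6M₀ab/L³ = 6·3·3·9/12³ = 9/32 kN
  M_A = M₀b(2a-b)/L² = 3·9·(2·3-9)/12² = -9/16 kN·m
  R_B = -6M₀ab/L³ = -6·3·3·9/12³ = -9/32 kN
  M_B = M₀a(2b-a)/L² = 3·3·(2·9-3)/12² = 15/16 kN·m
Superposition: R_A = 1341/32 kN, M_A = 1315/16 kN·m, R_B = 1347/32 kN, M_B = -1317/16 kN·m

R_A = 1341/32 kN, M_A = 1315/16 kN·m, R_B = 1347/32 kN, M_B = -1317/16 kN·m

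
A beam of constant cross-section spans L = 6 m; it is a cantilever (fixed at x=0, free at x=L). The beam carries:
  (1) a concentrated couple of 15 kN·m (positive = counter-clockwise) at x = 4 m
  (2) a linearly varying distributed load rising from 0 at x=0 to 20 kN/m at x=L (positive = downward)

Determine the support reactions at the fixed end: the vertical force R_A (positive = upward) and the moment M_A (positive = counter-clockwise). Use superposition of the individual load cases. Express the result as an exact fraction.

R_A = 60 kN, M_A = 225 kN·m

Load 1 — applied couple M₀=15 kN·m at a=4 m (b=L-a=2):
  R_A = 0 kN
  M_A = -M₀ = -15 kN·m
Load 2 — triangular load w₀=20 kN/m (0→w₀ over full span):
  R_A = w₀L/2 = 20·6/2 = 60 kN
  M_A = w₀L²/3 = 20·6²/3 = 240 kN·m
Superposition: R_A = 60 kN, M_A = 225 kN·m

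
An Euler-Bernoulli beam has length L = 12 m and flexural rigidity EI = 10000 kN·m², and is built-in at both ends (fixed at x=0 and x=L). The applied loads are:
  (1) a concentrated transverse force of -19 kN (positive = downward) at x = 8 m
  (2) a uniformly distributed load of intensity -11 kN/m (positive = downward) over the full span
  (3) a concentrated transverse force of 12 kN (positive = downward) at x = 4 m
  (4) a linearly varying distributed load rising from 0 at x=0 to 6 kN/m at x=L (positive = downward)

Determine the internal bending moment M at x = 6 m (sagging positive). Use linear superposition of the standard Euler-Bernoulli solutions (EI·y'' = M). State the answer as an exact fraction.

M(6) = -158/3 kN·m

Load 1 — point force P=-19 kN at a=8 m (b=L-a=4):
  M_1 = Pb²(3a+b)x/L³ - Pab²/L²  [x≤a] = (-19)·4²·(3·8+4)·6/12³ - (-19)·8·4²/12² = -38/3 kN·m
Load 2 — uniform load w=-11 kN/m over full span:
  M_2 = wLx/2 - wL²/12 - wx²/2 = (-11)·12·6/2 - (-11)·12²/12 - (-11)·6²/2 = -66 kN·m
Load 3 — point force P=12 kN at a=4 m (b=L-a=8):
  M_3 = Pa²(a+3b)(L-x)/L³ - Pa²b/L²  [x>a] = 12·4²·(4+3·8)·(12-6)/12³ - 12·4²·8/12² = 8 kN·m
Load 4 — triangular load w₀=6 kN/m (0→w₀ over full span):
  M_4 = 3w₀Lx/20 - w₀L²/30 - w₀x³/(6L) = 3·6·12·6/20 - 6·12²/30 - 6·6³/(6·12) = 18 kN·m
Superposition: M = Σ M_i = -158/3 kN·m ≈ -52.666667 kN·m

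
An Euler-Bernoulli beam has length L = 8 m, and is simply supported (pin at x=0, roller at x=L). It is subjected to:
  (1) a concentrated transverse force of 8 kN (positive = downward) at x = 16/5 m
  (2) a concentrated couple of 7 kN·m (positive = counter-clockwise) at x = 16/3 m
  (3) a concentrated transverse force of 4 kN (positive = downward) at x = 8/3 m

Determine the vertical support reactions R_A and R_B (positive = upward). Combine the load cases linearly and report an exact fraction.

Load 1 — point force P=8 kN at a=16/5 m (b=L-a=24/5):
  R_A = Pb/L = 8·(24/5)/8 = 24/5 kN
  R_B = Pa/L = 8·(16/5)/8 = 16/5 kN
Load 2 — applied couple M₀=7 kN·m at a=16/3 m (b=L-a=8/3):
  R_A = M₀/L = 7/8 kN
  R_B = -M₀/L = -7/8 kN
Load 3 — point force P=4 kN at a=8/3 m (b=L-a=16/3):
  R_A = Pb/L = 4·(16/3)/8 = 8/3 kN
  R_B = Pa/L = 4·(8/3)/8 = 4/3 kN
Superposition: R_A = 1001/120 kN, R_B = 439/120 kN

R_A = 1001/120 kN, R_B = 439/120 kN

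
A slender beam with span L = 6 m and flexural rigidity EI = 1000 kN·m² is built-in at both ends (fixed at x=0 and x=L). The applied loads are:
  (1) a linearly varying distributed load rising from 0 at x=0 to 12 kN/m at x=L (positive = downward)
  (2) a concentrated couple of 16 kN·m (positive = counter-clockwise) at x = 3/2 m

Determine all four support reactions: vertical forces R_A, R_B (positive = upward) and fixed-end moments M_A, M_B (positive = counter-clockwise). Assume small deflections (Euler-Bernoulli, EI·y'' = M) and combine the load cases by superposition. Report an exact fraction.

R_A = 69/5 kN, M_A = 57/5 kN·m, R_B = 111/5 kN, M_B = -83/5 kN·m

Load 1 — triangular load w₀=12 kN/m (0→w₀ over full span):
  R_A = 3w₀L/20 = 3·12·6/20 = 54/5 kN
  M_A = w₀L²/30 = 12·6²/30 = 72/5 kN·m
  R_B = 7w₀L/20 = 7·12·6/20 = 126/5 kN
  M_B = -w₀L²/20 = -12·6²/20 = -108/5 kN·m
Load 2 — applied couple M₀=16 kN·m at a=3/2 m (b=L-a=9/2):
  R_A = 6M₀ab/L³ = 6·16·(3/2)·(9/2)/6³ = 3 kN
  M_A = M₀b(2a-b)/L² = 16·(9/2)·(2·(3/2)-(9/2))/6² = -3 kN·m
  R_B = -6M₀ab/L³ = -6·16·(3/2)·(9/2)/6³ = -3 kN
  M_B = M₀a(2b-a)/L² = 16·(3/2)·(2·(9/2)-(3/2))/6² = 5 kN·m
Superposition: R_A = 69/5 kN, M_A = 57/5 kN·m, R_B = 111/5 kN, M_B = -83/5 kN·m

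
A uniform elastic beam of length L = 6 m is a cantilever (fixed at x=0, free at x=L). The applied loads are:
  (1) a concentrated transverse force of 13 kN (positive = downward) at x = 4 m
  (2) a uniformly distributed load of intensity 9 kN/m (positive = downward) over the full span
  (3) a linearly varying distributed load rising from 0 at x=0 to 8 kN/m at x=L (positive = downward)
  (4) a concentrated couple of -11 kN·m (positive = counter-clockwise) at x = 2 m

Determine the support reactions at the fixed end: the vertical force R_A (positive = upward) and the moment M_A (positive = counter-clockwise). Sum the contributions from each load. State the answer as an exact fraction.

Load 1 — point force P=13 kN at a=4 m (b=L-a=2):
  R_A = P = 13 kN
  M_A = Pa = 13·4 = 52 kN·m
Load 2 — uniform load w=9 kN/m over full span:
  R_A = wL = 9·6 = 54 kN
  M_A = wL²/2 = 9·6²/2 = 162 kN·m
Load 3 — triangular load w₀=8 kN/m (0→w₀ over full span):
  R_A = w₀L/2 = 8·6/2 = 24 kN
  M_A = w₀L²/3 = 8·6²/3 = 96 kN·m
Load 4 — applied couple M₀=-11 kN·m at a=2 m (b=L-a=4):
  R_A = 0 kN
  M_A = -M₀ = -(-11) = 11 kN·m
Superposition: R_A = 91 kN, M_A = 321 kN·m

R_A = 91 kN, M_A = 321 kN·m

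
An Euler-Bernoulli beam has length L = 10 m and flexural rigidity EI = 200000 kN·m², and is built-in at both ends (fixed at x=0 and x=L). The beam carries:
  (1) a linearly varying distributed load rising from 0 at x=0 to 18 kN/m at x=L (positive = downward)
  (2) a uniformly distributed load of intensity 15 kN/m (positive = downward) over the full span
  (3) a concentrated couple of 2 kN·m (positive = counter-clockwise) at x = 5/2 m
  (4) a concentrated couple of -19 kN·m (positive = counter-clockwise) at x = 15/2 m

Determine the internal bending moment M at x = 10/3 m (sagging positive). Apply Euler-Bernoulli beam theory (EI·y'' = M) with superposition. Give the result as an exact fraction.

M(10/3) = 8423/144 kN·m

Load 1 — triangular load w₀=18 kN/m (0→w₀ over full span):
  M_1 = 3w₀Lx/20 - w₀L²/30 - w₀x³/(6L) = 3·18·10·(10/3)/20 - 18·10²/30 - 18·(10/3)³/(6·10) = 170/9 kN·m
Load 2 — uniform load w=15 kN/m over full span:
  M_2 = wLx/2 - wL²/12 - wx²/2 = 15·10·(10/3)/2 - 15·10²/12 - 15·(10/3)²/2 = 125/3 kN·m
Load 3 — applied couple M₀=2 kN·m at a=5/2 m (b=L-a=15/2):
  M_3 = R_Ax - M_A - M₀  [x>a] with R_A=9/40, M_A=-3/8 = (9/40)·(10/3) - (-3/8) - 2 = -7/8 kN·m
Load 4 — applied couple M₀=-19 kN·m at a=15/2 m (b=L-a=5/2):
  M_4 = R_Ax - M_A  [x≤a] with R_A=-171/80, M_A=-95/16 = (-171/80)·(10/3) - (-95/16) = -19/16 kN·m
Superposition: M = Σ M_i = 8423/144 kN·m ≈ 58.493056 kN·m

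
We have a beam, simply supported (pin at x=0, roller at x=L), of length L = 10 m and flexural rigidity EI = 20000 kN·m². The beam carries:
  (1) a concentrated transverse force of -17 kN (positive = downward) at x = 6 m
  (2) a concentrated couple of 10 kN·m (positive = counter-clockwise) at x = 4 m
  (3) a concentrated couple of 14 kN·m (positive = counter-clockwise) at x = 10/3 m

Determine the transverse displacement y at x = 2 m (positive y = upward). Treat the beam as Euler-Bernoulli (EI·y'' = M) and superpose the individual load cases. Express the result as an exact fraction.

y(2) = 2281/225000 m

Load 1 — point force P=-17 kN at a=6 m (b=L-a=4):
  y_1 = -Pbx(L²-b²-x²)/(6LEI)  [x≤a] = -(-17)·4·2·(10²-4²-2²)/(6·10·20000) = 17/1875 m
Load 2 — applied couple M₀=10 kN·m at a=4 m (b=L-a=6):
  y_2 = (M₀x³/(6L)+C₁x)/EI  [x≤a] with C₁=M₀(3b²-L²)/(6L)=4/3 = (10·2³/(6·10)+(4/3)·2)/20000 = 1/5000 m
Load 3 — applied couple M₀=14 kN·m at a=10/3 m (b=L-a=20/3):
  y_3 = (M₀x³/(6L)+C₁x)/EI  [x≤a] with C₁=M₀(3b²-L²)/(6L)=70/9 = (14·2³/(6·10)+(70/9)·2)/20000 = 49/56250 m
Superposition: y = Σ y_i = 2281/225000 m ≈ 0.010138 m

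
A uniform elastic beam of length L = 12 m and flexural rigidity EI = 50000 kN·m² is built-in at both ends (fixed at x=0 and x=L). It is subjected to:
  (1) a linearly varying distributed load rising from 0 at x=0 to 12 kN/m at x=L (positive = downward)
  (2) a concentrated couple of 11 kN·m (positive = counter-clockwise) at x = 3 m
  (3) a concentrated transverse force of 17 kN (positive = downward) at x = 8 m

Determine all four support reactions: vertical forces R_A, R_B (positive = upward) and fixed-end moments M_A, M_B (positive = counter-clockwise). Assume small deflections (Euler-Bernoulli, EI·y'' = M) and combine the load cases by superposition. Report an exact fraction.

Load 1 — triangular load w₀=12 kN/m (0→w₀ over full span):
  R_A = 3w₀L/20 = 3·12·12/20 = 108/5 kN
  M_A = w₀L²/30 = 12·12²/30 = 288/5 kN·m
  R_B = 7w₀L/20 = 7·12·12/20 = 252/5 kN
  M_B = -w₀L²/20 = -12·12²/20 = -432/5 kN·m
Load 2 — applied couple M₀=11 kN·m at a=3 m (b=L-a=9):
  R_A = 6M₀ab/L³ = 6·11·3·9/12³ = 33/32 kN
  M_A = M₀b(2a-b)/L² = 11·9·(2·3-9)/12² = -33/16 kN·m
  R_B = -6M₀ab/L³ = -6·11·3·9/12³ = -33/32 kN
  M_B = M₀a(2b-a)/L² = 11·3·(2·9-3)/12² = 55/16 kN·m
Load 3 — point force P=17 kN at a=8 m (b=L-a=4):
  R_A = Pb²(3a+b)/L³ = 17·4²·(3·8+4)/12³ = 119/27 kN
  M_A = Pab²/L² = 17·8·4²/12² = 136/9 kN·m
  R_B = Pa²(a+3b)/L³ = 17·8²·(8+3·4)/12³ = 340/27 kN
  M_B = -Pa²b/L² = -17·8²·4/12² = -272/9 kN·m
Superposition: R_A = 116807/4320 kN, M_A = 50867/720 kN·m, R_B = 267673/4320 kN, M_B = -81493/720 kN·m

R_A = 116807/4320 kN, M_A = 50867/720 kN·m, R_B = 267673/4320 kN, M_B = -81493/720 kN·m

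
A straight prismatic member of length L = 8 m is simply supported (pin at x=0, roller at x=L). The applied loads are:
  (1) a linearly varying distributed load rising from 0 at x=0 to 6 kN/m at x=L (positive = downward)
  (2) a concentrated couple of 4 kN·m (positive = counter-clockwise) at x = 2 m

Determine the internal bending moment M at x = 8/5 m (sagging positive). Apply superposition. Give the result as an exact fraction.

Load 1 — triangular load w₀=6 kN/m (0→w₀ over full span):
  M_1 = w₀Lx/6 - w₀x³/(6L) = 6·8·(8/5)/6 - 6·(8/5)³/(6·8) = 1536/125 kN·m
Load 2 — applied couple M₀=4 kN·m at a=2 m (b=L-a=6):
  M_2 = M₀x/L  [x≤a] = 4·(8/5)/8 = 4/5 kN·m
Superposition: M = Σ M_i = 1636/125 kN·m ≈ 13.088000 kN·m

M(8/5) = 1636/125 kN·m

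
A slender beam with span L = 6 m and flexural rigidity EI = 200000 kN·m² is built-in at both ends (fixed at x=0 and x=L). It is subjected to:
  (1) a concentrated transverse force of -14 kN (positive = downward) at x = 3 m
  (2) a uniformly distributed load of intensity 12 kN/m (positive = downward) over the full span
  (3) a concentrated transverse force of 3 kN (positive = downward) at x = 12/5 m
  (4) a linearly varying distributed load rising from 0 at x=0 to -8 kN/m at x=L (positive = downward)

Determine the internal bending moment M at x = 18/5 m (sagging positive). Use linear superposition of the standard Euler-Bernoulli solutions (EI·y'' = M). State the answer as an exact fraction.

Load 1 — point force P=-14 kN at a=3 m (b=L-a=3):
  M_1 = Pa²(a+3b)(L-x)/L³ - Pa²b/L²  [x>a] = (-14)·3²·(3+3·3)·(6-(18/5))/6³ - (-14)·3²·3/6² = -63/10 kN·m
Load 2 — uniform load w=12 kN/m over full span:
  M_2 = wLx/2 - wL²/12 - wx²/2 = 12·6·(18/5)/2 - 12·6²/12 - 12·(18/5)²/2 = 396/25 kN·m
Load 3 — point force P=3 kN at a=12/5 m (b=L-a=18/5):
  M_3 = Pa²(a+3b)(L-x)/L³ - Pa²b/L²  [x>a] = 3·(12/5)²·((12/5)+3·(18/5))·(6-(18/5))/6³ - 3·(12/5)²·(18/5)/6² = 504/625 kN·m
Load 4 — triangular load w₀=-8 kN/m (0→w₀ over full span):
  M_4 = 3w₀Lx/20 - w₀L²/30 - w₀x³/(6L) = 3·(-8)·6·(18/5)/20 - (-8)·6²/30 - (-8)·(18/5)³/(6·6) = -744/125 kN·m
Superposition: M = Σ M_i = 5493/1250 kN·m ≈ 4.394400 kN·m

M(18/5) = 5493/1250 kN·m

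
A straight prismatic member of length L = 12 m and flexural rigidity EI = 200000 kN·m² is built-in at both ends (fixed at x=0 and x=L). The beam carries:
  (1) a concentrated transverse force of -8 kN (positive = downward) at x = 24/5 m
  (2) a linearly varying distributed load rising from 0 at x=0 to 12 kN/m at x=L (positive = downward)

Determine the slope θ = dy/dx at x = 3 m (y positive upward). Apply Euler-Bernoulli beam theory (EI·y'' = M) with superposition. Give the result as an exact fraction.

θ(3) = -60831/200000000 rad

Load 1 — point force P=-8 kN at a=24/5 m (b=L-a=36/5):
  θ_1 = -Pb²x(2aL-(3a+b)x)/(2L³EI)  [x≤a] = -(-8)·(36/5)²·3·(2·(24/5)·12-(3·(24/5)+(36/5))·3)/(2·12³·200000) = 567/6250000 rad
Load 2 — triangular load w₀=12 kN/m (0→w₀ over full span):
  θ_2 = -w₀(2x(L-x)(L-2x)(x+2L)+x²(L-x)²)/(120LEI) = -12·(2·3·(12-3)·(12-2·3)·(3+2·12)+3²·(12-3)²)/(120·12·200000) = -3159/8000000 rad
Superposition: θ = Σ θ_i = -60831/200000000 rad ≈ -0.000304 rad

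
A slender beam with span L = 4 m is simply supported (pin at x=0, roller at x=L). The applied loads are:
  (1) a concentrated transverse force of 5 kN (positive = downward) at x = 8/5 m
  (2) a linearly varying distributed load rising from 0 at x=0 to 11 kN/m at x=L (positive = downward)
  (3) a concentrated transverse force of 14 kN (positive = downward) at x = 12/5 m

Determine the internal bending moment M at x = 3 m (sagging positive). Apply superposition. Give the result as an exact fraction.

Load 1 — point force P=5 kN at a=8/5 m (b=L-a=12/5):
  M_1 = Pa(L-x)/L  [x>a] = 5·(8/5)·(4-3)/4 = 2 kN·m
Load 2 — triangular load w₀=11 kN/m (0→w₀ over full span):
  M_2 = w₀Lx/6 - w₀x³/(6L) = 11·4·3/6 - 11·3³/(6·4) = 77/8 kN·m
Load 3 — point force P=14 kN at a=12/5 m (b=L-a=8/5):
  M_3 = Pa(L-x)/L  [x>a] = 14·(12/5)·(4-3)/4 = 42/5 kN·m
Superposition: M = Σ M_i = 801/40 kN·m ≈ 20.025000 kN·m

M(3) = 801/40 kN·m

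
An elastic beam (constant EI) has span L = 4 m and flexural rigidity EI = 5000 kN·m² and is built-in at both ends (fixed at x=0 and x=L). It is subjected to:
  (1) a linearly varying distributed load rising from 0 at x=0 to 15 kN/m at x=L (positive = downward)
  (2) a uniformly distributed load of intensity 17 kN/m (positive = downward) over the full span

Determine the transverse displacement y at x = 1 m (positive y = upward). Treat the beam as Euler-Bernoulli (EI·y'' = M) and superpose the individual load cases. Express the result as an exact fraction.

Load 1 — triangular load w₀=15 kN/m (0→w₀ over full span):
  y_1 = -w₀x²(L-x)²(x+2L)/(120LEI) = -15·1²·(4-1)²·(1+2·4)/(120·4·5000) = -81/160000 m
Load 2 — uniform load w=17 kN/m over full span:
  y_2 = -wx²(L-x)²/(24EI) = -17·1²·(4-1)²/(24·5000) = -51/40000 m
Superposition: y = Σ y_i = -57/32000 m ≈ -0.001781 m

y(1) = -57/32000 m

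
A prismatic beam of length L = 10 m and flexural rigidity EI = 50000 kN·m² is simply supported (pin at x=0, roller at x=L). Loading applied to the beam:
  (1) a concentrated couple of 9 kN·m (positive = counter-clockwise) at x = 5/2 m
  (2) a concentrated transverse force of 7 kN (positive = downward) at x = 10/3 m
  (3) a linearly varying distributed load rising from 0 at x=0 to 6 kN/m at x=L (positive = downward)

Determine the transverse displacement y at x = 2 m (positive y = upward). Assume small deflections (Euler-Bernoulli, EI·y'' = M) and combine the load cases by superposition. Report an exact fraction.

Load 1 — applied couple M₀=9 kN·m at a=5/2 m (b=L-a=15/2):
  y_1 = (M₀x³/(6L)+C₁x)/EI  [x≤a] with C₁=M₀(3b²-L²)/(6L)=165/16 = (9·2³/(6·10)+(165/16)·2)/50000 = 873/2000000 m
Load 2 — point force P=7 kN at a=10/3 m (b=L-a=20/3):
  y_2 = -Pbx(L²-b²-x²)/(6LEI)  [x≤a] = -7·(20/3)·2·(10²-(20/3)²-2²)/(6·10·50000) = -406/253125 m
Load 3 — triangular load w₀=6 kN/m (0→w₀ over full span):
  y_3 = -w₀x(7L⁴-10L²x²+3x⁴)/(360LEI) = -6·2·(7·10⁴-10·10²·2²+3·2⁴)/(360·10·50000) = -344/78125 m
Superposition: y = Σ y_i = -4512227/810000000 m ≈ -0.005571 m

y(2) = -4512227/810000000 m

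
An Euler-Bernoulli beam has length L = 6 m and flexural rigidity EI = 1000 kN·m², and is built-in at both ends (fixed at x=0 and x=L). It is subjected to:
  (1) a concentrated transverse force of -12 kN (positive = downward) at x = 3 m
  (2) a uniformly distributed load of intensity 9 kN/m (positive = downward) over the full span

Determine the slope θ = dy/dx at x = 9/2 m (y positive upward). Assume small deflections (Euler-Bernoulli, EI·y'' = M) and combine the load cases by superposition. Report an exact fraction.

Load 1 — point force P=-12 kN at a=3 m (b=L-a=3):
  θ_1 = Pa²(L-x)(2bL-(3b+a)(L-x))/(2L³EI)  [x>a] = (-12)·3²·(6-(9/2))·(2·3·6-(3·3+3)·(6-(9/2)))/(2·6³·1000) = -27/4000 rad
Load 2 — uniform load w=9 kN/m over full span:
  θ_2 = -wx(L-x)(L-2x)/(12EI) = -9·(9/2)·(6-(9/2))·(6-2·(9/2))/(12·1000) = 243/16000 rad
Superposition: θ = Σ θ_i = 27/3200 rad ≈ 0.008438 rad

θ(9/2) = 27/3200 rad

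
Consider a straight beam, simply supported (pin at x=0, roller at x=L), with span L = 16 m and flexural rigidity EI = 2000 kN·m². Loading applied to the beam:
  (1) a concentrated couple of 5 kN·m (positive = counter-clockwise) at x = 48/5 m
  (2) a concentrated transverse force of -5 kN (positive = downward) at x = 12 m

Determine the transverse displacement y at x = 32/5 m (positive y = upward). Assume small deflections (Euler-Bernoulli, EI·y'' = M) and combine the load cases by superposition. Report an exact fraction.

y(32/5) = 44/375 m

Load 1 — applied couple M₀=5 kN·m at a=48/5 m (b=L-a=32/5):
  y_1 = (M₀x³/(6L)+C₁x)/EI  [x≤a] with C₁=M₀(3b²-L²)/(6L)=-104/15 = (5·(32/5)³/(6·16)+(-104/15)·(32/5))/2000 = -48/3125 m
Load 2 — point force P=-5 kN at a=12 m (b=L-a=4):
  y_2 = -Pbx(L²-b²-x²)/(6LEI)  [x≤a] = -(-5)·4·(32/5)·(16²-4²-(32/5)²)/(6·16·2000) = 1244/9375 m
Superposition: y = Σ y_i = 44/375 m ≈ 0.117333 m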